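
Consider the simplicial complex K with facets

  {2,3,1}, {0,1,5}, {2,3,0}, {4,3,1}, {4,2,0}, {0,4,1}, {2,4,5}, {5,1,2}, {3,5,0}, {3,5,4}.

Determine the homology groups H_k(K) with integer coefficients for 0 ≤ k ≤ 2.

Take the total order 0 < 1 < 2 < 3 < 4 < 5 on the vertex set. Then K (dimension 2) consists of the simplices:

  0-simplices (6): [0], [1], [2], [3], [4], [5]
  1-simplices (15): [0,1], [0,2], [0,3], [0,4], [0,5], [1,2], [1,3], [1,4], [1,5], [2,3], [2,4], [2,5], [3,4], [3,5], [4,5]
  2-simplices (10): [0,1,4], [0,1,5], [0,2,3], [0,2,4], [0,3,5], [1,2,3], [1,2,5], [1,3,4], [2,4,5], [3,4,5]

so the chain groups are C_0 ≅ Z^6, C_1 ≅ Z^15, C_2 ≅ Z^10.

The boundary map ∂_1: C_1 → C_0 maps an edge to its endpoints' difference, ∂[p,q] = q − p.
As a 6×15 matrix over Z this has rank 5, with invariant factors (1,1,1,1,1).

Boundary ∂_2: C_2 → C_1 acts by ∂[p,q,r] = [q,r] − [p,r] + [p,q]. For instance
  ∂[0,1,4] = [1,4] − [0,4] + [0,1],
  ∂[1,3,4] = [3,4] − [1,4] + [1,3].
The resulting 15×10 matrix has rank 10, and its Smith normal form has invariant factors (1,1,1,1,1,1,1,1,1,2).

From H_k ≅ ker(∂_k) / im(∂_{k+1}) we obtain:

  H_0: rank C_0 − rank ∂_1 = 6 − 5 = 1, and the invariant factors of ∂_1 are all 1, so H_0 ≅ Z.
  H_1: rank ker ∂_1 − rank ∂_2 = (15 − 5) − 10 = 0, and ∂_2 has invariant factor 2 > 1, so H_1 ≅ Z_2.
  H_2: rank ker ∂_2 − rank ∂_3 = (10 − 10) − 0 = 0, and there is no ∂_3, so H_2 ≅ 0.

As a check, the Euler characteristic is 6 − 15 + 10 = 1, which agrees with 1 − 0 + 0 = 1.

H_0 = Z,  H_1 = Z_2,  H_2 = 0.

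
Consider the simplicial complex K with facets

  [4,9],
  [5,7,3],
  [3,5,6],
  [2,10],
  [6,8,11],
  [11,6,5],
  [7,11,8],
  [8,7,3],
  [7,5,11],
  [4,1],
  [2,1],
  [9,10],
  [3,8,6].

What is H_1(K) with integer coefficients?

H_1 ≅ Z.

Order the vertices as 1 < 2 < 3 < 4 < 5 < 6 < 7 < 8 < 9 < 10 < 11. Listing each simplex with vertices in this order, K has dimension 2 with simplices:

  0-simplices (11): [1], [2], [3], [4], [5], [6], [7], [8], [9], [10], [11]
  1-simplices (17): [1,2], [1,4], [2,10], [3,5], [3,6], [3,7], [3,8], [4,9], [5,6], [5,7], [5,11], [6,8], [6,11], [7,8], [7,11], [8,11], [9,10]
  2-simplices (8): [3,5,6], [3,5,7], [3,6,8], [3,7,8], [5,6,11], [5,7,11], [6,8,11], [7,8,11]

Hence C_0 ≅ Z^11, C_1 ≅ Z^17, C_2 ≅ Z^8.

∂_1: C_1 → C_0 sends each edge [p,q] (with p < q) to q − p. For instance
  ∂[3,5] = [5] − [3].
This gives a 11×17 integer matrix of rank 9; reducing to Smith normal form yields diagonal entries (1,1,1,1,1,1,1,1,1).

∂_2: C_2 → C_1 acts by ∂[p,q,r] = [q,r] − [p,r] + [p,q]. For instance
  ∂[3,6,8] = [6,8] − [3,8] + [3,6],
  ∂[7,8,11] = [8,11] − [7,11] + [7,8].
As a 17×8 matrix over Z this has rank 7, with invariant factors (1,1,1,1,1,1,1).

From H_k ≅ ker(∂_k) / im(∂_{k+1}) we obtain:

  H_1: rank ker ∂_1 − rank ∂_2 = (17 − 9) − 7 = 1, and the invariant factors of ∂_2 are all 1, so H_1 = Z.

(K is a triangulation of the disjoint union of the 2-sphere S^2 and the circle S^1.)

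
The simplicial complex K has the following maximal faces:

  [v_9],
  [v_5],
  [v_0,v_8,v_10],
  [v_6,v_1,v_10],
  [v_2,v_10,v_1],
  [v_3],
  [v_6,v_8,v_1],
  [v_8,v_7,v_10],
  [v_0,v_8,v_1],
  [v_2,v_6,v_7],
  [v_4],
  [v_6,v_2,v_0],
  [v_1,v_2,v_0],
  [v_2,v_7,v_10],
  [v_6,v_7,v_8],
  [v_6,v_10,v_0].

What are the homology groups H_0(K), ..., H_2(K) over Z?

Order the vertices as v_0 < v_1 < v_2 < v_3 < v_4 < v_5 < v_6 < v_7 < v_8 < v_9 < v_10. Listing each simplex with vertices in this order, K has dimension 2 with simplices:

  0-simplices (11): [v_0], [v_1], [v_2], [v_3], [v_4], [v_5], [v_6], [v_7], [v_8], [v_9], [v_10]
  1-simplices (18): (18 of them)
  2-simplices (12): (12 of them)

Hence C_0 ≅ Z^11, C_1 ≅ Z^18, C_2 ≅ Z^12.

Boundary ∂_1: C_1 → C_0 sends each edge [p,q] (with p < q) to q − p. For instance
  ∂[v_8,v_10] = [v_10] − [v_8].
This gives a 11×18 integer matrix of rank 6; reducing to Smith normal form yields diagonal entries (1,1,1,1,1,1).

The boundary map ∂_2: C_2 → C_1 maps a triangle to the signed sum of its edges. For instance
  ∂[v_0,v_1,v_2] = [v_1,v_2] − [v_0,v_2] + [v_0,v_1],
  ∂[v_1,v_6,v_8] = [v_6,v_8] − [v_1,v_8] + [v_1,v_6].
The 18×12 boundary matrix has rank 12 and Smith normal form diag(1,1,1,1,1,1,1,1,1,1,1,2).

Reading off H_k = ker ∂_k / im ∂_{k+1}:

  H_0: rank C_0 − rank ∂_1 = 11 − 6 = 5, and the invariant factors of ∂_1 are all 1, so H_0 ≅ Z^5.
  H_1: rank ker ∂_1 − rank ∂_2 = (18 − 6) − 12 = 0, and ∂_2 has invariant factor 2 > 1, so H_1 ≅ Z/2Z.
  H_2: rank ker ∂_2 − rank ∂_3 = (12 − 12) − 0 = 0, and there is no ∂_3, so H_2 ≅ 0.

H_0 ≅ Z^5,  H_1 ≅ Z/2Z,  H_2 = 0.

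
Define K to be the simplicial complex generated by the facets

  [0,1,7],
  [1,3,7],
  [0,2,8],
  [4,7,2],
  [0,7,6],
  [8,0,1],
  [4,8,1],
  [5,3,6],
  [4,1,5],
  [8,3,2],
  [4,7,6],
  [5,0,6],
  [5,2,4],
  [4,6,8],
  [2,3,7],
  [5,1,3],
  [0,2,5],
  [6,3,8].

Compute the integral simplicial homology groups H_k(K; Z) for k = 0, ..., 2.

Order the vertices as 0 < 1 < 2 < 3 < 4 < 5 < 6 < 7 < 8. Listing each simplex with vertices in this order, K has dimension 2 with simplices:

  0-simplices (9): [0], [1], [2], [3], [4], [5], [6], [7], [8]
  1-simplices (27): (27 of them)
  2-simplices (18): [0,1,7], [0,1,8], [0,2,5], [0,2,8], [0,5,6], [0,6,7], [1,3,5], [1,3,7], [1,4,5], [1,4,8], [2,3,7], [2,3,8], [2,4,5], [2,4,7], [3,5,6], [3,6,8], [4,6,7], [4,6,8]

giving chain groups C_0 ≅ Z^9, C_1 ≅ Z^27, C_2 ≅ Z^18.

The boundary map ∂_1: C_1 → C_0 maps an edge to its endpoints' difference, ∂[p,q] = q − p. For instance
  ∂[1,8] = [8] − [1].
The 9×27 boundary matrix has rank 8 and Smith normal form diag(1,1,1,1,1,1,1,1).

The boundary map ∂_2: C_2 → C_1 acts by ∂[p,q,r] = [q,r] − [p,r] + [p,q]. For instance
  ∂[2,4,5] = [4,5] − [2,5] + [2,4],
  ∂[3,6,8] = [6,8] − [3,8] + [3,6].
The resulting 27×18 matrix has rank 17, and its Smith normal form has invariant factors (1,1,1,1,1,1,1,1,1,1,1,1,1,1,1,1,1).

Reading off H_k = ker ∂_k / im ∂_{k+1}:

  H_0: rank C_0 − rank ∂_1 = 9 − 8 = 1, and the invariant factors of ∂_1 are all 1, so H_0 ≅ Z.
  H_1: rank ker ∂_1 − rank ∂_2 = (27 − 8) − 17 = 2, and the invariant factors of ∂_2 are all 1, so H_1 ≅ Z^2.
  H_2: rank ker ∂_2 − rank ∂_3 = (18 − 17) − 0 = 1, and there is no ∂_3, so H_2 ≅ Z.

H_0 ≅ Z,  H_1 ≅ Z^2,  H_2 ≅ Z.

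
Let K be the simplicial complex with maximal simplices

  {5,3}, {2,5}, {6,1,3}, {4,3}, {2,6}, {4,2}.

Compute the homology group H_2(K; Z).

H_2 ≅ 0.

Take the total order 1 < 2 < 3 < 4 < 5 < 6 on the vertex set. Then K (dimension 2) consists of the simplices:

  0-simplices (6): [1], [2], [3], [4], [5], [6]
  1-simplices (8): [1,3], [1,6], [2,4], [2,5], [2,6], [3,4], [3,5], [3,6]
  2-simplices (1): [1,3,6]

giving chain groups C_0 ≅ Z^6, C_1 ≅ Z^8, C_2 ≅ Z^1.

∂_1: C_1 → C_0 is given by ∂[p,q] = [q] − [p].
This gives a 6×8 integer matrix of rank 5; reducing to Smith normal form yields diagonal entries (1,1,1,1,1).

The boundary map ∂_2: C_2 → C_1 maps a triangle to the signed sum of its edges. For instance
  ∂[1,3,6] = [3,6] − [1,6] + [1,3].
As a 8×1 matrix over Z this has rank 1, with invariant factors (1).

Reading off H_k = ker ∂_k / im ∂_{k+1}:

  H_2: rank ker ∂_2 − rank ∂_3 = (1 − 1) − 0 = 0, and there is no ∂_3, so H_2 ≅ 0.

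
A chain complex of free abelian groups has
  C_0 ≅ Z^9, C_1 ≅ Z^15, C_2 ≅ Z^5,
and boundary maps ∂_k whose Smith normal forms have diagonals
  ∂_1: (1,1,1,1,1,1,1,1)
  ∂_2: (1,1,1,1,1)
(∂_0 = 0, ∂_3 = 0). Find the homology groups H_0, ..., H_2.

H_0 = Z,  H_1 = Z^2,  H_2 = 0.

H_0: b_0 = 9 − 0 − 8 = 1; torsion from ∂_1 factors > 1: none. So H_0 = Z.
H_1: b_1 = 15 − 8 − 5 = 2; torsion from ∂_2 factors > 1: none. So H_1 = Z^2.
H_2: b_2 = 5 − 5 − 0 = 0; torsion from ∂_3 factors > 1: none. So H_2 = 0.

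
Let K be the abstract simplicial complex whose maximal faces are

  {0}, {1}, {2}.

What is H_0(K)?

H_0 = Z^3.

We work with the vertex ordering 0 < 1 < 2. The simplices of K, each written with vertices in increasing order, are:

  0-simplices (3): [0], [1], [2]

so the chain groups are C_0 ≅ Z^3.

Now H_k = ker ∂_k / im ∂_{k+1}, so:

  H_0: rank C_0 − rank ∂_1 = 3 − 0 = 3, and there is no ∂_1, so H_0 ≅ Z^3.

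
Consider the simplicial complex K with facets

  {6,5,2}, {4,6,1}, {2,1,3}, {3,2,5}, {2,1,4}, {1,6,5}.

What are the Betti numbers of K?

b_0 = 1, b_1 = 1, b_2 = 0.

Order the vertices as 1 < 2 < 3 < 4 < 5 < 6. Listing each simplex with vertices in this order, K has dimension 2 with simplices:

  0-simplices (6): [1], [2], [3], [4], [5], [6]
  1-simplices (12): [1,2], [1,3], [1,4], [1,5], [1,6], [2,3], [2,4], [2,5], [2,6], [3,5], [4,6], [5,6]
  2-simplices (6): [1,2,3], [1,2,4], [1,4,6], [1,5,6], [2,3,5], [2,5,6]

Hence C_0 ≅ Z^6, C_1 ≅ Z^12, C_2 ≅ Z^6.

The boundary map ∂_1: C_1 → C_0 sends each edge [p,q] (with p < q) to q − p.
This gives a 6×12 integer matrix of rank 5; reducing to Smith normal form yields diagonal entries (1,1,1,1,1).

∂_2: C_2 → C_1 maps a triangle to the signed sum of its edges. For instance
  ∂[1,2,4] = [2,4] − [1,4] + [1,2],
  ∂[1,4,6] = [4,6] − [1,6] + [1,4].
As a 12×6 matrix over Z this has rank 6, with invariant factors (1,1,1,1,1,1).

From H_k ≅ ker(∂_k) / im(∂_{k+1}) we obtain:

  H_0: rank C_0 − rank ∂_1 = 6 − 5 = 1, and the invariant factors of ∂_1 are all 1, so H_0 = Z.
  H_1: rank ker ∂_1 − rank ∂_2 = (12 − 5) − 6 = 1, and the invariant factors of ∂_2 are all 1, so H_1 = Z.
  H_2: rank ker ∂_2 − rank ∂_3 = (6 − 6) − 0 = 0, and there is no ∂_3, so H_2 = 0.

As a check, the Euler characteristic is 6 − 12 + 6 = 0, which agrees with 1 − 1 + 0 = 0.

Hence the Betti numbers are b_0 = 1, b_1 = 1, b_2 = 0.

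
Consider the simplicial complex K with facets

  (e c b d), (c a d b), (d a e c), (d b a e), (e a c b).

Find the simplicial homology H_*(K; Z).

H_0 ≅ Z,  H_1 = 0,  H_2 = 0,  H_3 ≅ Z.

Take the total order a < b < c < d < e on the vertex set. Then K (dimension 3) consists of the simplices:

  0-simplices (5): a, b, c, d, e
  1-simplices (10): ab, ac, ad, ae, bc, bd, be, cd, ce, de
  2-simplices (10): abc, abd, abe, acd, ace, ade, bcd, bce, bde, cde
  3-simplices (5): abcd, abce, abde, acde, bcde

Hence C_0 ≅ Z^5, C_1 ≅ Z^10, C_2 ≅ Z^10, C_3 ≅ Z^5.

Boundary ∂_1: C_1 → C_0 is given by ∂[p,q] = [q] − [p].
The 5×10 boundary matrix has rank 4 and Smith normal form diag(1,1,1,1).

Boundary ∂_2: C_2 → C_1 sends each 2-simplex [p,q,r] to [q,r] − [p,r] + [p,q]. For instance
  ∂bce = ce − be + bc,
  ∂bcd = cd − bd + bc.
As a 10×10 matrix over Z this has rank 6, with invariant factors (1,1,1,1,1,1).

The boundary map ∂_3: C_3 → C_2 sends each 3-simplex σ to the alternating sum Σ_i (−1)^i (σ with its i-th vertex removed). For instance
  ∂abce = bce − ace + abe − abc,
  ∂bcde = cde − bde + bce − bcd.
The 10×5 boundary matrix has rank 4 and Smith normal form diag(1,1,1,1).

Computing H_k = (kernel of ∂_k) / (image of ∂_{k+1}):

  H_0: rank C_0 − rank ∂_1 = 5 − 4 = 1, and the invariant factors of ∂_1 are all 1, so H_0 ≅ Z.
  H_1: rank ker ∂_1 − rank ∂_2 = (10 − 4) − 6 = 0, and the invariant factors of ∂_2 are all 1, so H_1 ≅ 0.
  H_2: rank ker ∂_2 − rank ∂_3 = (10 − 6) − 4 = 0, and the invariant factors of ∂_3 are all 1, so H_2 ≅ 0.
  H_3: rank ker ∂_3 − rank ∂_4 = (5 − 4) − 0 = 1, and there is no ∂_4, so H_3 ≅ Z.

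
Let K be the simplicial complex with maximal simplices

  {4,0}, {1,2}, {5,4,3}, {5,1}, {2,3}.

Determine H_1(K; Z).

H_1 = Z.

Fix the vertex order 0 < 1 < 2 < 3 < 4 < 5 and write every simplex with vertices in increasing order. Then dim K = 2 and the simplices of K are:

  0-simplices (6): [0], [1], [2], [3], [4], [5]
  1-simplices (7): [0,4], [1,2], [1,5], [2,3], [3,4], [3,5], [4,5]
  2-simplices (1): [3,4,5]

Hence C_0 ≅ Z^6, C_1 ≅ Z^7, C_2 ≅ Z^1.

The boundary map ∂_1: C_1 → C_0 maps an edge to its endpoints' difference, ∂[p,q] = q − p. For instance
  ∂[0,4] = [4] − [0].
As a 6×7 matrix over Z this has rank 5, with invariant factors (1,1,1,1,1).

The boundary map ∂_2: C_2 → C_1 maps a triangle to the signed sum of its edges. For instance
  ∂[3,4,5] = [4,5] − [3,5] + [3,4].
As a 7×1 matrix over Z this has rank 1, with invariant factors (1).

Computing H_k = (kernel of ∂_k) / (image of ∂_{k+1}):

  H_1: rank ker ∂_1 − rank ∂_2 = (7 − 5) − 1 = 1, and the invariant factors of ∂_2 are all 1, so H_1 ≅ Z.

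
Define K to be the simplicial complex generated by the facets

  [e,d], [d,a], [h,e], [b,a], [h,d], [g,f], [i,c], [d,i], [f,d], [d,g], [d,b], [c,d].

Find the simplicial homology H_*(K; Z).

Take the total order a < b < c < d < e < f < g < h < i on the vertex set. Then K (dimension 1) consists of the simplices:

  0-simplices (9): a, b, c, d, e, f, g, h, i
  1-simplices (12): ab, ad, bd, cd, ci, de, df, dg, dh, di, eh, fg

so the chain groups are C_0 ≅ Z^9, C_1 ≅ Z^12.

∂_1: C_1 → C_0 maps an edge to its endpoints' difference, ∂[p,q] = q − p. For instance
  ∂ab = b − a.
This gives a 9×12 integer matrix of rank 8; reducing to Smith normal form yields diagonal entries (1,1,1,1,1,1,1,1).

Reading off H_k = ker ∂_k / im ∂_{k+1}:

  H_0: rank C_0 − rank ∂_1 = 9 − 8 = 1, and the invariant factors of ∂_1 are all 1, so H_0 ≅ Z.
  H_1: rank ker ∂_1 − rank ∂_2 = (12 − 8) − 0 = 4, and there is no ∂_2, so H_1 ≅ Z^4.

H_0 ≅ Z,  H_1 ≅ Z^4.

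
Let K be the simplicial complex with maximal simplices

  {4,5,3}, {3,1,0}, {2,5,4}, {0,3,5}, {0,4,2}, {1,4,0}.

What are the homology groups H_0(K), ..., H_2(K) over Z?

We work with the vertex ordering 0 < 1 < 2 < 3 < 4 < 5. The simplices of K, each written with vertices in increasing order, are:

  0-simplices (6): [0], [1], [2], [3], [4], [5]
  1-simplices (12): [0,1], [0,2], [0,3], [0,4], [0,5], [1,3], [1,4], [2,4], [2,5], [3,4], [3,5], [4,5]
  2-simplices (6): [0,1,3], [0,1,4], [0,2,4], [0,3,5], [2,4,5], [3,4,5]

so the chain groups are C_0 ≅ Z^6, C_1 ≅ Z^12, C_2 ≅ Z^6.

Boundary ∂_1: C_1 → C_0 sends each edge [p,q] (with p < q) to q − p.
The 6×12 boundary matrix has rank 5 and Smith normal form diag(1,1,1,1,1).

∂_2: C_2 → C_1 sends each 2-simplex [p,q,r] to [q,r] − [p,r] + [p,q]. For instance
  ∂[0,3,5] = [3,5] − [0,5] + [0,3],
  ∂[0,1,3] = [1,3] − [0,3] + [0,1].
The 12×6 boundary matrix has rank 6 and Smith normal form diag(1,1,1,1,1,1).

Reading off H_k = ker ∂_k / im ∂_{k+1}:

  H_0: rank C_0 − rank ∂_1 = 6 − 5 = 1, and the invariant factors of ∂_1 are all 1, so H_0 = Z.
  H_1: rank ker ∂_1 − rank ∂_2 = (12 − 5) − 6 = 1, and the invariant factors of ∂_2 are all 1, so H_1 = Z.
  H_2: rank ker ∂_2 − rank ∂_3 = (6 − 6) − 0 = 0, and there is no ∂_3, so H_2 = 0.

As a check, the Euler characteristic is 6 − 12 + 6 = 0, which agrees with 1 − 1 + 0 = 0.

H_0 ≅ Z,  H_1 ≅ Z,  H_2 = 0.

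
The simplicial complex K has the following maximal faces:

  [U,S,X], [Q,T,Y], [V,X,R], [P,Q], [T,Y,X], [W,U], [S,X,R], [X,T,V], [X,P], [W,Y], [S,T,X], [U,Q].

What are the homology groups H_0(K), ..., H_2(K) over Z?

H_0 = Z,  H_1 = Z^3,  H_2 = 0.

Take the total order P < Q < R < S < T < U < V < W < X < Y on the vertex set. Then K (dimension 2) consists of the simplices:

  0-simplices (10): P, Q, R, S, T, U, V, W, X, Y
  1-simplices (19): PQ, PX, QT, QU, QY, RS, RV, RX, ST, SU, SX, TV, TX, TY, UW, UX, VX, WY, XY
  2-simplices (7): QTY, RSX, RVX, STX, SUX, TVX, TXY

giving chain groups C_0 ≅ Z^10, C_1 ≅ Z^19, C_2 ≅ Z^7.

∂_1: C_1 → C_0 maps an edge to its endpoints' difference, ∂[p,q] = q − p. For instance
  ∂PQ = Q − P.
The resulting 10×19 matrix has rank 9, and its Smith normal form has invariant factors (1,1,1,1,1,1,1,1,1).

Boundary ∂_2: C_2 → C_1 sends each 2-simplex [p,q,r] to [q,r] − [p,r] + [p,q]. For instance
  ∂RSX = SX − RX + RS,
  ∂RVX = VX − RX + RV.
The resulting 19×7 matrix has rank 7, and its Smith normal form has invariant factors (1,1,1,1,1,1,1).

From H_k ≅ ker(∂_k) / im(∂_{k+1}) we obtain:

  H_0: rank C_0 − rank ∂_1 = 10 − 9 = 1, and the invariant factors of ∂_1 are all 1, so H_0 = Z.
  H_1: rank ker ∂_1 − rank ∂_2 = (19 − 9) − 7 = 3, and the invariant factors of ∂_2 are all 1, so H_1 = Z^3.
  H_2: rank ker ∂_2 − rank ∂_3 = (7 − 7) − 0 = 0, and there is no ∂_3, so H_2 = 0.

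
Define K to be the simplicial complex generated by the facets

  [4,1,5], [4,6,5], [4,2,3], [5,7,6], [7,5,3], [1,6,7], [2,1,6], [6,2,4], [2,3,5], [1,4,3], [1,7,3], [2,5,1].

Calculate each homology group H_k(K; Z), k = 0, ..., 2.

H_0 = Z,  H_1 = Z/2,  H_2 = 0.

Fix the vertex order 1 < 2 < 3 < 4 < 5 < 6 < 7 and write every simplex with vertices in increasing order. Then dim K = 2 and the simplices of K are:

  0-simplices (7): [1], [2], [3], [4], [5], [6], [7]
  1-simplices (18): [1,2], [1,3], [1,4], [1,5], [1,6], [1,7], [2,3], [2,4], [2,5], [2,6], [3,4], [3,5], [3,7], [4,5], [4,6], [5,6], [5,7], [6,7]
  2-simplices (12): [1,2,5], [1,2,6], [1,3,4], [1,3,7], [1,4,5], [1,6,7], [2,3,4], [2,3,5], [2,4,6], [3,5,7], [4,5,6], [5,6,7]

so the chain groups are C_0 ≅ Z^7, C_1 ≅ Z^18, C_2 ≅ Z^12.

The boundary map ∂_1: C_1 → C_0 maps an edge to its endpoints' difference, ∂[p,q] = q − p. For instance
  ∂[1,3] = [3] − [1].
As a 7×18 matrix over Z this has rank 6, with invariant factors (1,1,1,1,1,1).

The boundary map ∂_2: C_2 → C_1 acts by ∂[p,q,r] = [q,r] − [p,r] + [p,q]. For instance
  ∂[1,6,7] = [6,7] − [1,7] + [1,6],
  ∂[1,2,5] = [2,5] − [1,5] + [1,2].
This gives a 18×12 integer matrix of rank 12; reducing to Smith normal form yields diagonal entries (1,1,1,1,1,1,1,1,1,1,1,2).

Computing H_k = (kernel of ∂_k) / (image of ∂_{k+1}):

  H_0: rank C_0 − rank ∂_1 = 7 − 6 = 1, and the invariant factors of ∂_1 are all 1, so H_0 ≅ Z.
  H_1: rank ker ∂_1 − rank ∂_2 = (18 − 6) − 12 = 0, and ∂_2 has invariant factor 2 > 1, so H_1 ≅ Z/2.
  H_2: rank ker ∂_2 − rank ∂_3 = (12 − 12) − 0 = 0, and there is no ∂_3, so H_2 ≅ 0.

As a check, the Euler characteristic is 7 − 18 + 12 = 1, which agrees with 1 − 0 + 0 = 1.
(K is a triangulation of the real projective plane RP^2.)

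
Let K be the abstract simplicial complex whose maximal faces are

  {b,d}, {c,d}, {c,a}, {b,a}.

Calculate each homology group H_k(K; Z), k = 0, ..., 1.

H_0 = Z,  H_1 = Z.

K has 4 vertices, 4 edges.
rank ∂_0 = 0, rank ∂_1 = 3 ⇒ b_0 = 4 − 0 − 3 = 1; all invariant factors of ∂_1 are 1 so no torsion. So H_0 = Z.
rank ∂_1 = 3, rank ∂_2 = 0 ⇒ b_1 = 4 − 3 − 0 = 1. So H_1 = Z.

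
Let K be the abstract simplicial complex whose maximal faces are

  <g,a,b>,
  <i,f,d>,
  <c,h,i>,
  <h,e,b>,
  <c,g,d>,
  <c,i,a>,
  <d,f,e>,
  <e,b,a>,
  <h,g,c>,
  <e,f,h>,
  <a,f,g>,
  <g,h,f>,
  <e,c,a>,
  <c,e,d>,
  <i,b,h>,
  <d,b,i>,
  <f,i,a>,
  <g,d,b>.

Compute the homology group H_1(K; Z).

We work with the vertex ordering a < b < c < d < e < f < g < h < i. The simplices of K, each written with vertices in increasing order, are:

  0-simplices (9): a, b, c, d, e, f, g, h, i
  1-simplices (27): ab, ac, ae, af, ag, ai, bd, be, bg, bh, bi, cd, ce, cg, ch, ci, de, df, dg, di, ef, eh, fg, fh, fi, gh, hi
  2-simplices (18): abe, abg, ace, aci, afg, afi, bdg, bdi, beh, bhi, cde, cdg, cgh, chi, def, dfi, efh, fgh

so the chain groups are C_0 ≅ Z^9, C_1 ≅ Z^27, C_2 ≅ Z^18.

The boundary map ∂_1: C_1 → C_0 sends each edge [p,q] (with p < q) to q − p.
This gives a 9×27 integer matrix of rank 8; reducing to Smith normal form yields diagonal entries (1,1,1,1,1,1,1,1).

Boundary ∂_2: C_2 → C_1 maps a triangle to the signed sum of its edges. For instance
  ∂cdg = dg − cg + cd,
  ∂abe = be − ae + ab.
This gives a 27×18 integer matrix of rank 17; reducing to Smith normal form yields diagonal entries (1,1,1,1,1,1,1,1,1,1,1,1,1,1,1,1,1).

From H_k ≅ ker(∂_k) / im(∂_{k+1}) we obtain:

  H_1: rank ker ∂_1 − rank ∂_2 = (27 − 8) − 17 = 2, and the invariant factors of ∂_2 are all 1, so H_1 ≅ Z^2.

H_1 ≅ Z^2.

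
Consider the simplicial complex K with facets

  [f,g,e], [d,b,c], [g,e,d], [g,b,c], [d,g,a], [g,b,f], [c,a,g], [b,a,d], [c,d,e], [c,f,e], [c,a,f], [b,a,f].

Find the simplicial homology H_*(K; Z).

H_0 ≅ Z,  H_1 ≅ Z/2Z,  H_2 = 0.

Order the vertices as a < b < c < d < e < f < g. Listing each simplex with vertices in this order, K has dimension 2 with simplices:

  0-simplices (7): a, b, c, d, e, f, g
  1-simplices (18): ab, ac, ad, af, ag, bc, bd, bf, bg, cd, ce, cf, cg, de, dg, ef, eg, fg
  2-simplices (12): abd, abf, acf, acg, adg, bcd, bcg, bfg, cde, cef, deg, efg

Hence C_0 ≅ Z^7, C_1 ≅ Z^18, C_2 ≅ Z^12.

∂_1: C_1 → C_0 sends each edge [p,q] (with p < q) to q − p. For instance
  ∂ce = e − c.
As a 7×18 matrix over Z this has rank 6, with invariant factors (1,1,1,1,1,1).

Boundary ∂_2: C_2 → C_1 sends each 2-simplex [p,q,r] to [q,r] − [p,r] + [p,q]. For instance
  ∂abd = bd − ad + ab,
  ∂bcg = cg − bg + bc.
The 18×12 boundary matrix has rank 12 and Smith normal form diag(1,1,1,1,1,1,1,1,1,1,1,2).

Now H_k = ker ∂_k / im ∂_{k+1}, so:

  H_0: rank C_0 − rank ∂_1 = 7 − 6 = 1, and the invariant factors of ∂_1 are all 1, so H_0 = Z.
  H_1: rank ker ∂_1 − rank ∂_2 = (18 − 6) − 12 = 0, and ∂_2 has invariant factor 2 > 1, so H_1 = Z/2Z.
  H_2: rank ker ∂_2 − rank ∂_3 = (12 − 12) − 0 = 0, and there is no ∂_3, so H_2 = 0.

As a check, the Euler characteristic is 7 − 18 + 12 = 1, which agrees with 1 − 0 + 0 = 1.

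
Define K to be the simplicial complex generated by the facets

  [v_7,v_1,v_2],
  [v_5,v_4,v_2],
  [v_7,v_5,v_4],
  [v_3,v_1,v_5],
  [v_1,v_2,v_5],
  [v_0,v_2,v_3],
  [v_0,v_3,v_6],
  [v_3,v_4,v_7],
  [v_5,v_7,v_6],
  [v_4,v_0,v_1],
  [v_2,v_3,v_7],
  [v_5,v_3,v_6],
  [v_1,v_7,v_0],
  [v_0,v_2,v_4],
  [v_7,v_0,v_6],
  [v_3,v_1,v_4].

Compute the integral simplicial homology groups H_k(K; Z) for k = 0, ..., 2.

Take the total order v_0 < v_1 < v_2 < v_3 < v_4 < v_5 < v_6 < v_7 on the vertex set. Then K (dimension 2) consists of the simplices:

  0-simplices (8): [v_0], [v_1], [v_2], [v_3], [v_4], [v_5], [v_6], [v_7]
  1-simplices (24): (24 of them)
  2-simplices (16): (16 of them)

so the chain groups are C_0 ≅ Z^8, C_1 ≅ Z^24, C_2 ≅ Z^16.

∂_1: C_1 → C_0 sends each edge [p,q] (with p < q) to q − p.
The resulting 8×24 matrix has rank 7, and its Smith normal form has invariant factors (1,1,1,1,1,1,1).

∂_2: C_2 → C_1 maps a triangle to the signed sum of its edges. For instance
  ∂[v_0,v_3,v_6] = [v_3,v_6] − [v_0,v_6] + [v_0,v_3],
  ∂[v_4,v_5,v_7] = [v_5,v_7] − [v_4,v_7] + [v_4,v_5].
The resulting 24×16 matrix has rank 15, and its Smith normal form has invariant factors (1,1,1,1,1,1,1,1,1,1,1,1,1,1,1).

Computing H_k = (kernel of ∂_k) / (image of ∂_{k+1}):

  H_0: rank C_0 − rank ∂_1 = 8 − 7 = 1, and the invariant factors of ∂_1 are all 1, so H_0 ≅ Z.
  H_1: rank ker ∂_1 − rank ∂_2 = (24 − 7) − 15 = 2, and the invariant factors of ∂_2 are all 1, so H_1 ≅ Z^2.
  H_2: rank ker ∂_2 − rank ∂_3 = (16 − 15) − 0 = 1, and there is no ∂_3, so H_2 ≅ Z.

As a check, the Euler characteristic is 8 − 24 + 16 = 0, which agrees with 1 − 2 + 1 = 0.

H_0 ≅ Z,  H_1 ≅ Z^2,  H_2 ≅ Z.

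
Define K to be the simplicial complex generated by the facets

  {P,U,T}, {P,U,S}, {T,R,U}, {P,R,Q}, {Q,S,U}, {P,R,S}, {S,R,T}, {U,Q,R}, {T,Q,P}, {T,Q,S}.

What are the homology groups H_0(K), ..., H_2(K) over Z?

H_0 = Z,  H_1 = Z/2Z,  H_2 = 0.

K has 6 vertices, 15 edges, 10 triangles.
rank ∂_0 = 0, rank ∂_1 = 5 ⇒ b_0 = 6 − 0 − 5 = 1; all invariant factors of ∂_1 are 1 so no torsion. So H_0 = Z.
rank ∂_1 = 5, rank ∂_2 = 10 ⇒ b_1 = 15 − 5 − 10 = 0; ∂_2 has invariant factor(s) [2] giving torsion. So H_1 = Z/2Z.
rank ∂_2 = 10, rank ∂_3 = 0 ⇒ b_2 = 10 − 10 − 0 = 0. So H_2 = 0.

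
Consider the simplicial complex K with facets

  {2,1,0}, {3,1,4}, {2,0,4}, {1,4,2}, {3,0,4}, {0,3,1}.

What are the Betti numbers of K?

b_0 = 1, b_1 = 0, b_2 = 1.

Order the vertices as 0 < 1 < 2 < 3 < 4. Listing each simplex with vertices in this order, K has dimension 2 with simplices:

  0-simplices (5): [0], [1], [2], [3], [4]
  1-simplices (9): [0,1], [0,2], [0,3], [0,4], [1,2], [1,3], [1,4], [2,4], [3,4]
  2-simplices (6): [0,1,2], [0,1,3], [0,2,4], [0,3,4], [1,2,4], [1,3,4]

Hence C_0 ≅ Z^5, C_1 ≅ Z^9, C_2 ≅ Z^6.

Boundary ∂_1: C_1 → C_0 is given by ∂[p,q] = [q] − [p]. For instance
  ∂[0,4] = [4] − [0].
As a 5×9 matrix over Z this has rank 4, with invariant factors (1,1,1,1).

∂_2: C_2 → C_1 sends each 2-simplex [p,q,r] to [q,r] − [p,r] + [p,q]. For instance
  ∂[1,2,4] = [2,4] − [1,4] + [1,2],
  ∂[0,2,4] = [2,4] − [0,4] + [0,2].
As a 9×6 matrix over Z this has rank 5, with invariant factors (1,1,1,1,1).

From H_k ≅ ker(∂_k) / im(∂_{k+1}) we obtain:

  H_0: rank C_0 − rank ∂_1 = 5 − 4 = 1, and the invariant factors of ∂_1 are all 1, so H_0 = Z.
  H_1: rank ker ∂_1 − rank ∂_2 = (9 − 4) − 5 = 0, and the invariant factors of ∂_2 are all 1, so H_1 = 0.
  H_2: rank ker ∂_2 − rank ∂_3 = (6 − 5) − 0 = 1, and there is no ∂_3, so H_2 = Z.

As a check, the Euler characteristic is 5 − 9 + 6 = 2, which agrees with 1 − 0 + 1 = 2.

Hence the Betti numbers are b_0 = 1, b_1 = 0, b_2 = 1.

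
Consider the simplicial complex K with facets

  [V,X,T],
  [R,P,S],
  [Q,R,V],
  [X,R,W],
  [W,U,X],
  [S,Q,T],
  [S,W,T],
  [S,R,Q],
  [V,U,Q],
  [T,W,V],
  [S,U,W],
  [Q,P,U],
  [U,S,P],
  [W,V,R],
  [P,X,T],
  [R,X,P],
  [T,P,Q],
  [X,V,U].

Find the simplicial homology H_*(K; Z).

H_0 ≅ Z,  H_1 ≅ Z ⊕ Z/2Z,  H_2 = 0.

We work with the vertex ordering P < Q < R < S < T < U < V < W < X. The simplices of K, each written with vertices in increasing order, are:

  0-simplices (9): P, Q, R, S, T, U, V, W, X
  1-simplices (27): PQ, PR, PS, PT, PU, PX, QR, QS, QT, QU, QV, RS, RV, RW, RX, ST, SU, SW, TV, TW, TX, UV, UW, UX, VW, VX, WX
  2-simplices (18): PQT, PQU, PRS, PRX, PSU, PTX, QRS, QRV, QST, QUV, RVW, RWX, STW, SUW, TVW, TVX, UVX, UWX

giving chain groups C_0 ≅ Z^9, C_1 ≅ Z^27, C_2 ≅ Z^18.

The boundary map ∂_1: C_1 → C_0 is given by ∂[p,q] = [q] − [p].
As a 9×27 matrix over Z this has rank 8, with invariant factors (1,1,1,1,1,1,1,1).

The boundary map ∂_2: C_2 → C_1 sends each 2-simplex [p,q,r] to [q,r] − [p,r] + [p,q]. For instance
  ∂UWX = WX − UX + UW,
  ∂TVX = VX − TX + TV.
This gives a 27×18 integer matrix of rank 18; reducing to Smith normal form yields diagonal entries (1,1,1,1,1,1,1,1,1,1,1,1,1,1,1,1,1,2).

Reading off H_k = ker ∂_k / im ∂_{k+1}:

  H_0: rank C_0 − rank ∂_1 = 9 − 8 = 1, and the invariant factors of ∂_1 are all 1, so H_0 = Z.
  H_1: rank ker ∂_1 − rank ∂_2 = (27 − 8) − 18 = 1, and ∂_2 has invariant factor 2 > 1, so H_1 = Z ⊕ Z/2Z.
  H_2: rank ker ∂_2 − rank ∂_3 = (18 − 18) − 0 = 0, and there is no ∂_3, so H_2 = 0.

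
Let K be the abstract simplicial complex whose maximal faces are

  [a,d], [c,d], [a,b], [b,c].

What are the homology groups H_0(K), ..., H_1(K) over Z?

Take the total order a < b < c < d on the vertex set. Then K (dimension 1) consists of the simplices:

  0-simplices (4): a, b, c, d
  1-simplices (4): ab, ad, bc, cd

so the chain groups are C_0 ≅ Z^4, C_1 ≅ Z^4.

The boundary map ∂_1: C_1 → C_0 sends each edge [p,q] (with p < q) to q − p.
This gives a 4×4 integer matrix of rank 3; reducing to Smith normal form yields diagonal entries (1,1,1).

Now H_k = ker ∂_k / im ∂_{k+1}, so:

  H_0: rank C_0 − rank ∂_1 = 4 − 3 = 1, and the invariant factors of ∂_1 are all 1, so H_0 ≅ Z.
  H_1: rank ker ∂_1 − rank ∂_2 = (4 − 3) − 0 = 1, and there is no ∂_2, so H_1 ≅ Z.

H_0 = Z,  H_1 = Z.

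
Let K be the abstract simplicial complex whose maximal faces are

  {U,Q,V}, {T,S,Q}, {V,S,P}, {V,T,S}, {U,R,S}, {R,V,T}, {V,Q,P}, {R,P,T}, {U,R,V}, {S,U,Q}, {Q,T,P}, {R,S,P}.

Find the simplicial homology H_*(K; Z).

H_0 ≅ Z,  H_1 ≅ Z/2,  H_2 = 0.

Order the vertices as P < Q < R < S < T < U < V. Listing each simplex with vertices in this order, K has dimension 2 with simplices:

  0-simplices (7): P, Q, R, S, T, U, V
  1-simplices (18): PQ, PR, PS, PT, PV, QS, QT, QU, QV, RS, RT, RU, RV, ST, SU, SV, TV, UV
  2-simplices (12): PQT, PQV, PRS, PRT, PSV, QST, QSU, QUV, RSU, RTV, RUV, STV

Hence C_0 ≅ Z^7, C_1 ≅ Z^18, C_2 ≅ Z^12.

∂_1: C_1 → C_0 is given by ∂[p,q] = [q] − [p]. For instance
  ∂RU = U − R.
This gives a 7×18 integer matrix of rank 6; reducing to Smith normal form yields diagonal entries (1,1,1,1,1,1).

Boundary ∂_2: C_2 → C_1 maps a triangle to the signed sum of its edges. For instance
  ∂STV = TV − SV + ST,
  ∂RTV = TV − RV + RT.
The 18×12 boundary matrix has rank 12 and Smith normal form diag(1,1,1,1,1,1,1,1,1,1,1,2).

Reading off H_k = ker ∂_k / im ∂_{k+1}:

  H_0: rank C_0 − rank ∂_1 = 7 − 6 = 1, and the invariant factors of ∂_1 are all 1, so H_0 ≅ Z.
  H_1: rank ker ∂_1 − rank ∂_2 = (18 − 6) − 12 = 0, and ∂_2 has invariant factor 2 > 1, so H_1 ≅ Z/2.
  H_2: rank ker ∂_2 − rank ∂_3 = (12 − 12) − 0 = 0, and there is no ∂_3, so H_2 ≅ 0.

(K is a triangulation of the real projective plane RP^2.)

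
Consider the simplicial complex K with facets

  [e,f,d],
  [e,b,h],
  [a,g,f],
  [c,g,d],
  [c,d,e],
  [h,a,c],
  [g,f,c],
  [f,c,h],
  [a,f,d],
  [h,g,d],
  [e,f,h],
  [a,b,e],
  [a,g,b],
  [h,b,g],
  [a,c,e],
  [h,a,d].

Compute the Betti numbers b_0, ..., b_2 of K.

b_0 = 1, b_1 = 2, b_2 = 1.

Order the vertices as a < b < c < d < e < f < g < h. Listing each simplex with vertices in this order, K has dimension 2 with simplices:

  0-simplices (8): a, b, c, d, e, f, g, h
  1-simplices (24): ab, ac, ad, ae, af, ag, ah, be, bg, bh, cd, ce, cf, cg, ch, de, df, dg, dh, ef, eh, fg, fh, gh
  2-simplices (16): abe, abg, ace, ach, adf, adh, afg, beh, bgh, cde, cdg, cfg, cfh, def, dgh, efh

giving chain groups C_0 ≅ Z^8, C_1 ≅ Z^24, C_2 ≅ Z^16.

The boundary map ∂_1: C_1 → C_0 sends each edge [p,q] (with p < q) to q − p. For instance
  ∂bh = h − b.
As a 8×24 matrix over Z this has rank 7, with invariant factors (1,1,1,1,1,1,1).

Boundary ∂_2: C_2 → C_1 maps a triangle to the signed sum of its edges. For instance
  ∂cfg = fg − cg + cf,
  ∂ace = ce − ae + ac.
The resulting 24×16 matrix has rank 15, and its Smith normal form has invariant factors (1,1,1,1,1,1,1,1,1,1,1,1,1,1,1).

Reading off H_k = ker ∂_k / im ∂_{k+1}:

  H_0: rank C_0 − rank ∂_1 = 8 − 7 = 1, and the invariant factors of ∂_1 are all 1, so H_0 ≅ Z.
  H_1: rank ker ∂_1 − rank ∂_2 = (24 − 7) − 15 = 2, and the invariant factors of ∂_2 are all 1, so H_1 ≅ Z^2.
  H_2: rank ker ∂_2 − rank ∂_3 = (16 − 15) − 0 = 1, and there is no ∂_3, so H_2 ≅ Z.

Hence the Betti numbers are b_0 = 1, b_1 = 2, b_2 = 1.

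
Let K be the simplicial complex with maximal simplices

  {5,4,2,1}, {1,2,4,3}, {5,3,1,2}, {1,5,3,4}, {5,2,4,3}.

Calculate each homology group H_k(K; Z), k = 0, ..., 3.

Order the vertices as 1 < 2 < 3 < 4 < 5. Listing each simplex with vertices in this order, K has dimension 3 with simplices:

  0-simplices (5): [1], [2], [3], [4], [5]
  1-simplices (10): [1,2], [1,3], [1,4], [1,5], [2,3], [2,4], [2,5], [3,4], [3,5], [4,5]
  2-simplices (10): [1,2,3], [1,2,4], [1,2,5], [1,3,4], [1,3,5], [1,4,5], [2,3,4], [2,3,5], [2,4,5], [3,4,5]
  3-simplices (5): [1,2,3,4], [1,2,3,5], [1,2,4,5], [1,3,4,5], [2,3,4,5]

so the chain groups are C_0 ≅ Z^5, C_1 ≅ Z^10, C_2 ≅ Z^10, C_3 ≅ Z^5.

Boundary ∂_1: C_1 → C_0 sends each edge [p,q] (with p < q) to q − p.
As a 5×10 matrix over Z this has rank 4, with invariant factors (1,1,1,1).

The boundary map ∂_2: C_2 → C_1 sends each 2-simplex [p,q,r] to [q,r] − [p,r] + [p,q]. For instance
  ∂[1,3,4] = [3,4] − [1,4] + [1,3],
  ∂[3,4,5] = [4,5] − [3,5] + [3,4].
The resulting 10×10 matrix has rank 6, and its Smith normal form has invariant factors (1,1,1,1,1,1).

∂_3: C_3 → C_2 sends each 3-simplex σ to the alternating sum Σ_i (−1)^i (σ with its i-th vertex removed). For instance
  ∂[1,3,4,5] = [3,4,5] − [1,4,5] + [1,3,5] − [1,3,4],
  ∂[1,2,3,5] = [2,3,5] − [1,3,5] + [1,2,5] − [1,2,3].
The 10×5 boundary matrix has rank 4 and Smith normal form diag(1,1,1,1).

Now H_k = ker ∂_k / im ∂_{k+1}, so:

  H_0: rank C_0 − rank ∂_1 = 5 − 4 = 1, and the invariant factors of ∂_1 are all 1, so H_0 ≅ Z.
  H_1: rank ker ∂_1 − rank ∂_2 = (10 − 4) − 6 = 0, and the invariant factors of ∂_2 are all 1, so H_1 ≅ 0.
  H_2: rank ker ∂_2 − rank ∂_3 = (10 − 6) − 4 = 0, and the invariant factors of ∂_3 are all 1, so H_2 ≅ 0.
  H_3: rank ker ∂_3 − rank ∂_4 = (5 − 4) − 0 = 1, and there is no ∂_4, so H_3 ≅ Z.

As a check, the Euler characteristic is 5 − 10 + 10 − 5 = 0, which agrees with 1 − 0 + 0 − 1 = 0.
(K is a triangulation of the 3-sphere S^3.)

H_0 = Z,  H_1 = 0,  H_2 = 0,  H_3 = Z.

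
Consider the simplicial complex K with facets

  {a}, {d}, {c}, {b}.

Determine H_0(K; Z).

H_0 = Z^4.

Order the vertices as a < b < c < d. Listing each simplex with vertices in this order, K has dimension 0 with simplices:

  0-simplices (4): a, b, c, d

so the chain groups are C_0 ≅ Z^4.

Reading off H_k = ker ∂_k / im ∂_{k+1}:

  H_0: rank C_0 − rank ∂_1 = 4 − 0 = 4, and there is no ∂_1, so H_0 = Z^4.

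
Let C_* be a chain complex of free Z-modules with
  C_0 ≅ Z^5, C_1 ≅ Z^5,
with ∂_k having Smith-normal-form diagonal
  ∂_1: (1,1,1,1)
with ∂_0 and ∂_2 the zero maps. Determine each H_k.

H_0 ≅ Z,  H_1 ≅ Z.

H_0: b_0 = 5 − 0 − 4 = 1; torsion from ∂_1 factors > 1: none. So H_0 ≅ Z.
H_1: b_1 = 5 − 4 − 0 = 1; torsion from ∂_2 factors > 1: none. So H_1 ≅ Z.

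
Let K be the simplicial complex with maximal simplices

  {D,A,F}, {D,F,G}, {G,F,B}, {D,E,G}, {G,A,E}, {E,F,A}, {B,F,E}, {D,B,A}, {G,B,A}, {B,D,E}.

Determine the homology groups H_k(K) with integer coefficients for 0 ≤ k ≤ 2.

K has 6 vertices, 15 edges, 10 triangles.
rank ∂_0 = 0, rank ∂_1 = 5 ⇒ b_0 = 6 − 0 − 5 = 1; all invariant factors of ∂_1 are 1 so no torsion. So H_0 = Z.
rank ∂_1 = 5, rank ∂_2 = 10 ⇒ b_1 = 15 − 5 − 10 = 0; ∂_2 has invariant factor(s) [2] giving torsion. So H_1 = Z/2Z.
rank ∂_2 = 10, rank ∂_3 = 0 ⇒ b_2 = 10 − 10 − 0 = 0. So H_2 = 0.

H_0 = Z,  H_1 = Z/2Z,  H_2 = 0.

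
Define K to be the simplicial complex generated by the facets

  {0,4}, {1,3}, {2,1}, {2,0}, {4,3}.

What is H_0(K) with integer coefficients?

H_0 ≅ Z.

Take the total order 0 < 1 < 2 < 3 < 4 on the vertex set. Then K (dimension 1) consists of the simplices:

  0-simplices (5): [0], [1], [2], [3], [4]
  1-simplices (5): [0,2], [0,4], [1,2], [1,3], [3,4]

Hence C_0 ≅ Z^5, C_1 ≅ Z^5.

Boundary ∂_1: C_1 → C_0 maps an edge to its endpoints' difference, ∂[p,q] = q − p. For instance
  ∂[0,4] = [4] − [0].
The 5×5 boundary matrix has rank 4 and Smith normal form diag(1,1,1,1).

Now H_k = ker ∂_k / im ∂_{k+1}, so:

  H_0: rank C_0 − rank ∂_1 = 5 − 4 = 1, and the invariant factors of ∂_1 are all 1, so H_0 ≅ Z.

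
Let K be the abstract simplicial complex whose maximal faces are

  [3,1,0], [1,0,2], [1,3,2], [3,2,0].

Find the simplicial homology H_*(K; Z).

K has 4 vertices, 6 edges, 4 triangles.
rank ∂_0 = 0, rank ∂_1 = 3 ⇒ b_0 = 4 − 0 − 3 = 1; all invariant factors of ∂_1 are 1 so no torsion. So H_0 ≅ Z.
rank ∂_1 = 3, rank ∂_2 = 3 ⇒ b_1 = 6 − 3 − 3 = 0; all invariant factors of ∂_2 are 1 so no torsion. So H_1 ≅ 0.
rank ∂_2 = 3, rank ∂_3 = 0 ⇒ b_2 = 4 − 3 − 0 = 1. So H_2 ≅ Z.

H_0 ≅ Z,  H_1 = 0,  H_2 ≅ Z.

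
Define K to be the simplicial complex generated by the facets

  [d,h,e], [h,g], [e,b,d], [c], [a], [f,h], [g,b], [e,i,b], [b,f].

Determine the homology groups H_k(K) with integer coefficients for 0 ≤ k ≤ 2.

We work with the vertex ordering a < b < c < d < e < f < g < h < i. The simplices of K, each written with vertices in increasing order, are:

  0-simplices (9): a, b, c, d, e, f, g, h, i
  1-simplices (11): bd, be, bf, bg, bi, de, dh, eh, ei, fh, gh
  2-simplices (3): bde, bei, deh

giving chain groups C_0 ≅ Z^9, C_1 ≅ Z^11, C_2 ≅ Z^3.

∂_1: C_1 → C_0 sends each edge [p,q] (with p < q) to q − p.
The 9×11 boundary matrix has rank 6 and Smith normal form diag(1,1,1,1,1,1).

∂_2: C_2 → C_1 acts by ∂[p,q,r] = [q,r] − [p,r] + [p,q]. For instance
  ∂bei = ei − bi + be,
  ∂bde = de − be + bd.
The 11×3 boundary matrix has rank 3 and Smith normal form diag(1,1,1).

Now H_k = ker ∂_k / im ∂_{k+1}, so:

  H_0: rank C_0 − rank ∂_1 = 9 − 6 = 3, and the invariant factors of ∂_1 are all 1, so H_0 ≅ Z^3.
  H_1: rank ker ∂_1 − rank ∂_2 = (11 − 6) − 3 = 2, and the invariant factors of ∂_2 are all 1, so H_1 ≅ Z^2.
  H_2: rank ker ∂_2 − rank ∂_3 = (3 − 3) − 0 = 0, and there is no ∂_3, so H_2 ≅ 0.

H_0 = Z^3,  H_1 = Z^2,  H_2 = 0.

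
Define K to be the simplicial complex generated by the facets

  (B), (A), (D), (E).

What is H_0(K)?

H_0 ≅ Z^4.

Order the vertices as A < B < D < E. Listing each simplex with vertices in this order, K has dimension 0 with simplices:

  0-simplices (4): A, B, D, E

giving chain groups C_0 ≅ Z^4.

Computing H_k = (kernel of ∂_k) / (image of ∂_{k+1}):

  H_0: rank C_0 − rank ∂_1 = 4 − 0 = 4, and there is no ∂_1, so H_0 ≅ Z^4.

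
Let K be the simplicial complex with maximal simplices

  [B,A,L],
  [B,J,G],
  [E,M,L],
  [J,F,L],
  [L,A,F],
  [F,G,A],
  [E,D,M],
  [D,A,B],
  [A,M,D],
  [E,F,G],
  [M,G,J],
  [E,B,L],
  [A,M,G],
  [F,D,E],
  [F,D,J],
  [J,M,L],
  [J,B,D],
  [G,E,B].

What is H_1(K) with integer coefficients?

Order the vertices as A < B < D < E < F < G < J < L < M. Listing each simplex with vertices in this order, K has dimension 2 with simplices:

  0-simplices (9): A, B, D, E, F, G, J, L, M
  1-simplices (27): AB, AD, AF, AG, AL, AM, BD, BE, BG, BJ, BL, DE, DF, DJ, DM, EF, EG, EL, EM, FG, FJ, FL, GJ, GM, JL, JM, LM
  2-simplices (18): ABD, ABL, ADM, AFG, AFL, AGM, BDJ, BEG, BEL, BGJ, DEF, DEM, DFJ, EFG, ELM, FJL, GJM, JLM

giving chain groups C_0 ≅ Z^9, C_1 ≅ Z^27, C_2 ≅ Z^18.

∂_1: C_1 → C_0 is given by ∂[p,q] = [q] − [p]. For instance
  ∂EG = G − E.
The 9×27 boundary matrix has rank 8 and Smith normal form diag(1,1,1,1,1,1,1,1).

The boundary map ∂_2: C_2 → C_1 maps a triangle to the signed sum of its edges. For instance
  ∂GJM = JM − GM + GJ,
  ∂DEM = EM − DM + DE.
The resulting 27×18 matrix has rank 17, and its Smith normal form has invariant factors (1,1,1,1,1,1,1,1,1,1,1,1,1,1,1,1,1).

Computing H_k = (kernel of ∂_k) / (image of ∂_{k+1}):

  H_1: rank ker ∂_1 − rank ∂_2 = (27 − 8) − 17 = 2, and the invariant factors of ∂_2 are all 1, so H_1 ≅ Z^2.

H_1 = Z^2.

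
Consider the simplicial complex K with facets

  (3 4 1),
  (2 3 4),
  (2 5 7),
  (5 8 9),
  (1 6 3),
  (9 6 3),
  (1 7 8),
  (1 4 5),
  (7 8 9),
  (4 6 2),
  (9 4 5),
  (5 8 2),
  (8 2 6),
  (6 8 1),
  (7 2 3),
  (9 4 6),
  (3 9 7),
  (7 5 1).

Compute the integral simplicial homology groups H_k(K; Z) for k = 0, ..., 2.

H_0 ≅ Z,  H_1 ≅ Z ⊕ Z/2Z,  H_2 = 0.

We work with the vertex ordering 1 < 2 < 3 < 4 < 5 < 6 < 7 < 8 < 9. The simplices of K, each written with vertices in increasing order, are:

  0-simplices (9): [1], [2], [3], [4], [5], [6], [7], [8], [9]
  1-simplices (27): (27 of them)
  2-simplices (18): [1,3,4], [1,3,6], [1,4,5], [1,5,7], [1,6,8], [1,7,8], [2,3,4], [2,3,7], [2,4,6], [2,5,7], [2,5,8], [2,6,8], [3,6,9], [3,7,9], [4,5,9], [4,6,9], [5,8,9], [7,8,9]

giving chain groups C_0 ≅ Z^9, C_1 ≅ Z^27, C_2 ≅ Z^18.

∂_1: C_1 → C_0 sends each edge [p,q] (with p < q) to q − p. For instance
  ∂[4,9] = [9] − [4].
The 9×27 boundary matrix has rank 8 and Smith normal form diag(1,1,1,1,1,1,1,1).

∂_2: C_2 → C_1 maps a triangle to the signed sum of its edges. For instance
  ∂[2,5,8] = [5,8] − [2,8] + [2,5],
  ∂[2,3,7] = [3,7] − [2,7] + [2,3].
The resulting 27×18 matrix has rank 18, and its Smith normal form has invariant factors (1,1,1,1,1,1,1,1,1,1,1,1,1,1,1,1,1,2).

From H_k ≅ ker(∂_k) / im(∂_{k+1}) we obtain:

  H_0: rank C_0 − rank ∂_1 = 9 − 8 = 1, and the invariant factors of ∂_1 are all 1, so H_0 ≅ Z.
  H_1: rank ker ∂_1 − rank ∂_2 = (27 − 8) − 18 = 1, and ∂_2 has invariant factor 2 > 1, so H_1 ≅ Z ⊕ Z/2Z.
  H_2: rank ker ∂_2 − rank ∂_3 = (18 − 18) − 0 = 0, and there is no ∂_3, so H_2 ≅ 0.

As a check, the Euler characteristic is 9 − 27 + 18 = 0, which agrees with 1 − 1 + 0 = 0.
(K is a triangulation of the Klein bottle.)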